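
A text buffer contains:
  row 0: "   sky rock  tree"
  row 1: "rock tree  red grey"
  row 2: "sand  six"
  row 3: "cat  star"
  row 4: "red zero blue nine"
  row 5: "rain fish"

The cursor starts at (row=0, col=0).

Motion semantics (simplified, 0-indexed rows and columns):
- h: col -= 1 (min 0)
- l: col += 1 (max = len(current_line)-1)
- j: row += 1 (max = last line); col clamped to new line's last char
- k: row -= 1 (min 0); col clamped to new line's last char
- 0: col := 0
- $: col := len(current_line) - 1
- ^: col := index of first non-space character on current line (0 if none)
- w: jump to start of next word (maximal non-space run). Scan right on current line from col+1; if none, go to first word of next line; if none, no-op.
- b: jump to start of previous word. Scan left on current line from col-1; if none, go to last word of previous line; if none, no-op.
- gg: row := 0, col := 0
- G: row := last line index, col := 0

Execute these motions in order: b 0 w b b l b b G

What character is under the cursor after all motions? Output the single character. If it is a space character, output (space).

Answer: r

Derivation:
After 1 (b): row=0 col=0 char='_'
After 2 (0): row=0 col=0 char='_'
After 3 (w): row=0 col=3 char='s'
After 4 (b): row=0 col=3 char='s'
After 5 (b): row=0 col=3 char='s'
After 6 (l): row=0 col=4 char='k'
After 7 (b): row=0 col=3 char='s'
After 8 (b): row=0 col=3 char='s'
After 9 (G): row=5 col=0 char='r'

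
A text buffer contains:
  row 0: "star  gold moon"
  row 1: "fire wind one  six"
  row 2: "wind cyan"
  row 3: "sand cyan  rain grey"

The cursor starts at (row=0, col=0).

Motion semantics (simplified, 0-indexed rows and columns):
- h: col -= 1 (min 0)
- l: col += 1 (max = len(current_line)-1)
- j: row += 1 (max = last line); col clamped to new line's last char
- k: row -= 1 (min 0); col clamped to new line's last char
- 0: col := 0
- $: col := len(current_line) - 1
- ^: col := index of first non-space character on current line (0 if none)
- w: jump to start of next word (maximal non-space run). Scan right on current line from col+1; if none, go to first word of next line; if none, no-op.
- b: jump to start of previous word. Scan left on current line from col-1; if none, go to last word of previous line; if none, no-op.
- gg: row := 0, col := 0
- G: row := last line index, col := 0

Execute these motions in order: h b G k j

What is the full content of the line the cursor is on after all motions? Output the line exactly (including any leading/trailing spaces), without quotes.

After 1 (h): row=0 col=0 char='s'
After 2 (b): row=0 col=0 char='s'
After 3 (G): row=3 col=0 char='s'
After 4 (k): row=2 col=0 char='w'
After 5 (j): row=3 col=0 char='s'

Answer: sand cyan  rain grey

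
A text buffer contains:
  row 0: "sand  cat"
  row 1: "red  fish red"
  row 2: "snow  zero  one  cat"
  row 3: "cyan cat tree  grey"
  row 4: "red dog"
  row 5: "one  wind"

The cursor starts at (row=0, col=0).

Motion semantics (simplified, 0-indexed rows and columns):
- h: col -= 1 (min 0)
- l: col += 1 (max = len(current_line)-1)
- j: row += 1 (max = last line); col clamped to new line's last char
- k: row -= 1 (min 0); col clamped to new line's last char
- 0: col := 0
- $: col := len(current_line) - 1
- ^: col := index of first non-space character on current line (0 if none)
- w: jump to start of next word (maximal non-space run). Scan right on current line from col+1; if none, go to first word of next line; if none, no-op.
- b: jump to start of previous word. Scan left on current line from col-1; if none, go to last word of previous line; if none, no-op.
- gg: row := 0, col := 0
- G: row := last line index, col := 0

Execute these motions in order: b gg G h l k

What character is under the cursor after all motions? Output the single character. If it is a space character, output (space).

Answer: e

Derivation:
After 1 (b): row=0 col=0 char='s'
After 2 (gg): row=0 col=0 char='s'
After 3 (G): row=5 col=0 char='o'
After 4 (h): row=5 col=0 char='o'
After 5 (l): row=5 col=1 char='n'
After 6 (k): row=4 col=1 char='e'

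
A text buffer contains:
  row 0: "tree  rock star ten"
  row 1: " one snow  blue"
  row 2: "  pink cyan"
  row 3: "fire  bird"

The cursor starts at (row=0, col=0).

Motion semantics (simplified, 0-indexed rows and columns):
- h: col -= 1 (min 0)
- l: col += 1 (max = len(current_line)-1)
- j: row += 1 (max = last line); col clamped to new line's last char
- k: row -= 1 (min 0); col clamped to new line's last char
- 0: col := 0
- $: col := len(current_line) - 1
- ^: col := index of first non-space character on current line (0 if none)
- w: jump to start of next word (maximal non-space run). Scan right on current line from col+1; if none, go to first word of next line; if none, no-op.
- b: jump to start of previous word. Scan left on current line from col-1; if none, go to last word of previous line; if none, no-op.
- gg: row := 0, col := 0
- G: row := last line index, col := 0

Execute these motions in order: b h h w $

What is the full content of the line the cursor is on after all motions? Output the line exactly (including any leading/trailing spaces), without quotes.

After 1 (b): row=0 col=0 char='t'
After 2 (h): row=0 col=0 char='t'
After 3 (h): row=0 col=0 char='t'
After 4 (w): row=0 col=6 char='r'
After 5 ($): row=0 col=18 char='n'

Answer: tree  rock star ten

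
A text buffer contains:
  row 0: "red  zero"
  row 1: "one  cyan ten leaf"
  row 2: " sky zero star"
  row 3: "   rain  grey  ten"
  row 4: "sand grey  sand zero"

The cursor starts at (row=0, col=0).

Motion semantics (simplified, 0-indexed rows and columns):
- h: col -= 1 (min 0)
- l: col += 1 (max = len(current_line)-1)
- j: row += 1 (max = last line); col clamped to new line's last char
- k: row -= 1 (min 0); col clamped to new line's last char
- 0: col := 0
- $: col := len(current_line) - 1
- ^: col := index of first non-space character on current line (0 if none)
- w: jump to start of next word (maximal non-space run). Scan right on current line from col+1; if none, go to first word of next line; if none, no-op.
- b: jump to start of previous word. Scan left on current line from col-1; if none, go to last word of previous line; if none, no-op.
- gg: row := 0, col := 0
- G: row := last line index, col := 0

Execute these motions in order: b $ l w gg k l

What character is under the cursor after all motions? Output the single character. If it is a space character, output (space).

Answer: e

Derivation:
After 1 (b): row=0 col=0 char='r'
After 2 ($): row=0 col=8 char='o'
After 3 (l): row=0 col=8 char='o'
After 4 (w): row=1 col=0 char='o'
After 5 (gg): row=0 col=0 char='r'
After 6 (k): row=0 col=0 char='r'
After 7 (l): row=0 col=1 char='e'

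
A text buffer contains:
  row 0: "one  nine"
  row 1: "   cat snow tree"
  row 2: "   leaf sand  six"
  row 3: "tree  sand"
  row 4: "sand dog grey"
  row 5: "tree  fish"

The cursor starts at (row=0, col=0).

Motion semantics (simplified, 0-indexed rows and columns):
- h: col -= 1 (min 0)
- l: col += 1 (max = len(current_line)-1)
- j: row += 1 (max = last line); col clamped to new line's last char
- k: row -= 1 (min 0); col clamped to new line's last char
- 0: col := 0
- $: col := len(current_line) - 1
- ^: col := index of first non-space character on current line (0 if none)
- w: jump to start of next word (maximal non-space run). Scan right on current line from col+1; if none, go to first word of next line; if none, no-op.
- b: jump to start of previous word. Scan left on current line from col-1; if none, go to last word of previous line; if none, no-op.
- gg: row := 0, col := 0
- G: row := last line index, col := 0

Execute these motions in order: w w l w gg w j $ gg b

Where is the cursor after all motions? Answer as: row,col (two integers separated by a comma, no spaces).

Answer: 0,0

Derivation:
After 1 (w): row=0 col=5 char='n'
After 2 (w): row=1 col=3 char='c'
After 3 (l): row=1 col=4 char='a'
After 4 (w): row=1 col=7 char='s'
After 5 (gg): row=0 col=0 char='o'
After 6 (w): row=0 col=5 char='n'
After 7 (j): row=1 col=5 char='t'
After 8 ($): row=1 col=15 char='e'
After 9 (gg): row=0 col=0 char='o'
After 10 (b): row=0 col=0 char='o'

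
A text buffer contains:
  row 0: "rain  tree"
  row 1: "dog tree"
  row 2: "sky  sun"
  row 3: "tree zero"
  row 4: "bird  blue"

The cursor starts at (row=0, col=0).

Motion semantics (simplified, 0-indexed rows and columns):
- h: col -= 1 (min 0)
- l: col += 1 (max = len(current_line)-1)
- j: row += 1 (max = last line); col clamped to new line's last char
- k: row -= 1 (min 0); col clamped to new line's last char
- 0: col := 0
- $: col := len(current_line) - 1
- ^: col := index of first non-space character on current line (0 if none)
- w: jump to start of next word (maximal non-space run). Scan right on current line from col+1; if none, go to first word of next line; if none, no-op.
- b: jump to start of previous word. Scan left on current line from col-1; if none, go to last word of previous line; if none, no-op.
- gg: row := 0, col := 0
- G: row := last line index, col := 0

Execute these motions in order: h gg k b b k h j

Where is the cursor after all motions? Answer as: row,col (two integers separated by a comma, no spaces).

Answer: 1,0

Derivation:
After 1 (h): row=0 col=0 char='r'
After 2 (gg): row=0 col=0 char='r'
After 3 (k): row=0 col=0 char='r'
After 4 (b): row=0 col=0 char='r'
After 5 (b): row=0 col=0 char='r'
After 6 (k): row=0 col=0 char='r'
After 7 (h): row=0 col=0 char='r'
After 8 (j): row=1 col=0 char='d'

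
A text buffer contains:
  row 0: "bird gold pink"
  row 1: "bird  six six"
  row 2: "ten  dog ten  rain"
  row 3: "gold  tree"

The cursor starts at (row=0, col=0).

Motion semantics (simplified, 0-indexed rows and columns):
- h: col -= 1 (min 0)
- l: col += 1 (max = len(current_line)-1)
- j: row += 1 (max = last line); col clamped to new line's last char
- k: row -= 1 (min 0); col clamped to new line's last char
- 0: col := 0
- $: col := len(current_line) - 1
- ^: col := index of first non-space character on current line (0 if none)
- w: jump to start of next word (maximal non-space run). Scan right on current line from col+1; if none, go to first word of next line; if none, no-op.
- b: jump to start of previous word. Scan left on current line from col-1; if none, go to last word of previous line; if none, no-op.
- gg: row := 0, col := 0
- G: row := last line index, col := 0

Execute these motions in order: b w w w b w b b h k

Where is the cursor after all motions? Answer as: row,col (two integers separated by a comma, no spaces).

Answer: 0,4

Derivation:
After 1 (b): row=0 col=0 char='b'
After 2 (w): row=0 col=5 char='g'
After 3 (w): row=0 col=10 char='p'
After 4 (w): row=1 col=0 char='b'
After 5 (b): row=0 col=10 char='p'
After 6 (w): row=1 col=0 char='b'
After 7 (b): row=0 col=10 char='p'
After 8 (b): row=0 col=5 char='g'
After 9 (h): row=0 col=4 char='_'
After 10 (k): row=0 col=4 char='_'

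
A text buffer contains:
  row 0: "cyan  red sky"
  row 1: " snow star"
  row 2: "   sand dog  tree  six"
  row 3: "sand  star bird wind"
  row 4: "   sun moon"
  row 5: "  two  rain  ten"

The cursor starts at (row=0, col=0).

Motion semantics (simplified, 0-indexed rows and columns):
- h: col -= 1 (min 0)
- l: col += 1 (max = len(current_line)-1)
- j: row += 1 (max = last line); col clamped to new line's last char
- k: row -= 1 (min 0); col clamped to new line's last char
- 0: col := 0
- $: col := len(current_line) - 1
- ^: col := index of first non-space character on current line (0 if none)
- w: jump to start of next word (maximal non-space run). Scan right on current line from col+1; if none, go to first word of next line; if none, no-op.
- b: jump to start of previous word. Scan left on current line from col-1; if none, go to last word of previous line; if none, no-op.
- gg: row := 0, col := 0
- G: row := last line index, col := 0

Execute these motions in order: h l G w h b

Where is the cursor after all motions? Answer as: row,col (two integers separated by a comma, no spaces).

After 1 (h): row=0 col=0 char='c'
After 2 (l): row=0 col=1 char='y'
After 3 (G): row=5 col=0 char='_'
After 4 (w): row=5 col=2 char='t'
After 5 (h): row=5 col=1 char='_'
After 6 (b): row=4 col=7 char='m'

Answer: 4,7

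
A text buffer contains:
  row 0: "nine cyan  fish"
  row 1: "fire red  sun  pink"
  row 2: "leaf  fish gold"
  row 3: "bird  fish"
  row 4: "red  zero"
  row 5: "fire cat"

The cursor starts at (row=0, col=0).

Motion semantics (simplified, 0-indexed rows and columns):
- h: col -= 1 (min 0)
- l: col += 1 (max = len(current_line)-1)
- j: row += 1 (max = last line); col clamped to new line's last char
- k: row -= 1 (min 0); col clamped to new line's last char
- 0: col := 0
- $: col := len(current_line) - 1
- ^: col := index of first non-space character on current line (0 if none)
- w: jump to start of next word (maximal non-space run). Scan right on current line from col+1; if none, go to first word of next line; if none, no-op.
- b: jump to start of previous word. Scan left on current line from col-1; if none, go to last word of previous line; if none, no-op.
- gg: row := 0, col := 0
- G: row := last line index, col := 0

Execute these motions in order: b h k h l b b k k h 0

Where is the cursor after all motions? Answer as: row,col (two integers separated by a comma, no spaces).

After 1 (b): row=0 col=0 char='n'
After 2 (h): row=0 col=0 char='n'
After 3 (k): row=0 col=0 char='n'
After 4 (h): row=0 col=0 char='n'
After 5 (l): row=0 col=1 char='i'
After 6 (b): row=0 col=0 char='n'
After 7 (b): row=0 col=0 char='n'
After 8 (k): row=0 col=0 char='n'
After 9 (k): row=0 col=0 char='n'
After 10 (h): row=0 col=0 char='n'
After 11 (0): row=0 col=0 char='n'

Answer: 0,0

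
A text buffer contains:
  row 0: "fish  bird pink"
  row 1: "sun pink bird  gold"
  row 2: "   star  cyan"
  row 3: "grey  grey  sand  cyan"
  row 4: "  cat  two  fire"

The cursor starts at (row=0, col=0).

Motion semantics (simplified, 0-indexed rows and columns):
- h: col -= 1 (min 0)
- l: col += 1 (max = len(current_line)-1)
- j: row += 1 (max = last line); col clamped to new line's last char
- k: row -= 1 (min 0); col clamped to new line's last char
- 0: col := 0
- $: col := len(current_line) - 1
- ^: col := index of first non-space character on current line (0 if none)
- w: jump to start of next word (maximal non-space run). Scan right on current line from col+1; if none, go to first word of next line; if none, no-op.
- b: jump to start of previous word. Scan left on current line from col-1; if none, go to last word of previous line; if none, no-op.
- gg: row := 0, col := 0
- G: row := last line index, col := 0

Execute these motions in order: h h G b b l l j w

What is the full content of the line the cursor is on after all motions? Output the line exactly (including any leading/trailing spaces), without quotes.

Answer:   cat  two  fire

Derivation:
After 1 (h): row=0 col=0 char='f'
After 2 (h): row=0 col=0 char='f'
After 3 (G): row=4 col=0 char='_'
After 4 (b): row=3 col=18 char='c'
After 5 (b): row=3 col=12 char='s'
After 6 (l): row=3 col=13 char='a'
After 7 (l): row=3 col=14 char='n'
After 8 (j): row=4 col=14 char='r'
After 9 (w): row=4 col=14 char='r'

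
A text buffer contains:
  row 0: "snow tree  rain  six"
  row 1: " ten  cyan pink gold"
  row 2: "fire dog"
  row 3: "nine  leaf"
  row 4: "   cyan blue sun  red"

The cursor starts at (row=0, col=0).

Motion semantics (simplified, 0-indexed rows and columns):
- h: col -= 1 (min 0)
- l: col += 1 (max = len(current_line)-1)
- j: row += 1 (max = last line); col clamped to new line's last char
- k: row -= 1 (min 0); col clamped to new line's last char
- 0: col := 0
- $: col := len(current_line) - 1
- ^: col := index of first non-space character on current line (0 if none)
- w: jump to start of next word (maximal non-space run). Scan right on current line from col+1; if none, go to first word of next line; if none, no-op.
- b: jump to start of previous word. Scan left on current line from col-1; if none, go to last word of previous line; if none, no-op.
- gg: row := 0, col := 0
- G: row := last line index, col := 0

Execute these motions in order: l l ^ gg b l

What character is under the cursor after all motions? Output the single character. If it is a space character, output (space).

After 1 (l): row=0 col=1 char='n'
After 2 (l): row=0 col=2 char='o'
After 3 (^): row=0 col=0 char='s'
After 4 (gg): row=0 col=0 char='s'
After 5 (b): row=0 col=0 char='s'
After 6 (l): row=0 col=1 char='n'

Answer: n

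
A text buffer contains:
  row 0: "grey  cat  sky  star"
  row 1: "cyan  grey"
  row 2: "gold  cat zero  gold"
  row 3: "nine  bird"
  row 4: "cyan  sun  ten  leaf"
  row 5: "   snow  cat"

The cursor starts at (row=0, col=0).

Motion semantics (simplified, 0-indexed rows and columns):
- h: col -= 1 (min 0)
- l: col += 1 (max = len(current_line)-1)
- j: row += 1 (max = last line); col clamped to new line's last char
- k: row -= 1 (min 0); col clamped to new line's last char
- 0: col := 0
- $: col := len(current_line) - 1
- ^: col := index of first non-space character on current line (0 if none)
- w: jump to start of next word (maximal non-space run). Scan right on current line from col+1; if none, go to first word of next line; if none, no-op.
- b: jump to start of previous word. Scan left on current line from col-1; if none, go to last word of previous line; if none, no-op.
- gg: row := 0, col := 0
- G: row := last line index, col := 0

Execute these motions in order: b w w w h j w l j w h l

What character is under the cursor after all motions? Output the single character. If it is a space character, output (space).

After 1 (b): row=0 col=0 char='g'
After 2 (w): row=0 col=6 char='c'
After 3 (w): row=0 col=11 char='s'
After 4 (w): row=0 col=16 char='s'
After 5 (h): row=0 col=15 char='_'
After 6 (j): row=1 col=9 char='y'
After 7 (w): row=2 col=0 char='g'
After 8 (l): row=2 col=1 char='o'
After 9 (j): row=3 col=1 char='i'
After 10 (w): row=3 col=6 char='b'
After 11 (h): row=3 col=5 char='_'
After 12 (l): row=3 col=6 char='b'

Answer: b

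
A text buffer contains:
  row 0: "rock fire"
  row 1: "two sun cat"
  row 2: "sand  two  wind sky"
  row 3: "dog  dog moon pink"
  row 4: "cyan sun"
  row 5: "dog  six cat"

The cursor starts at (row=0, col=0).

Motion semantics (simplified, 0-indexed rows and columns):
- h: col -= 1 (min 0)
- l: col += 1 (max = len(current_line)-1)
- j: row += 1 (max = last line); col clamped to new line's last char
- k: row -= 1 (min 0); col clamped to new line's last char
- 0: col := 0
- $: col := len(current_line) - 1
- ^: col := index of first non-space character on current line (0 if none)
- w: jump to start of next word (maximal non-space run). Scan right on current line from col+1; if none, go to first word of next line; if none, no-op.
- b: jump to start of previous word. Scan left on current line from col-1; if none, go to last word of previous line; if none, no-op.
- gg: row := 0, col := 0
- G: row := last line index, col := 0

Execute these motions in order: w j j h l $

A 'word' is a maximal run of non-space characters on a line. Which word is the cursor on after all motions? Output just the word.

Answer: sky

Derivation:
After 1 (w): row=0 col=5 char='f'
After 2 (j): row=1 col=5 char='u'
After 3 (j): row=2 col=5 char='_'
After 4 (h): row=2 col=4 char='_'
After 5 (l): row=2 col=5 char='_'
After 6 ($): row=2 col=18 char='y'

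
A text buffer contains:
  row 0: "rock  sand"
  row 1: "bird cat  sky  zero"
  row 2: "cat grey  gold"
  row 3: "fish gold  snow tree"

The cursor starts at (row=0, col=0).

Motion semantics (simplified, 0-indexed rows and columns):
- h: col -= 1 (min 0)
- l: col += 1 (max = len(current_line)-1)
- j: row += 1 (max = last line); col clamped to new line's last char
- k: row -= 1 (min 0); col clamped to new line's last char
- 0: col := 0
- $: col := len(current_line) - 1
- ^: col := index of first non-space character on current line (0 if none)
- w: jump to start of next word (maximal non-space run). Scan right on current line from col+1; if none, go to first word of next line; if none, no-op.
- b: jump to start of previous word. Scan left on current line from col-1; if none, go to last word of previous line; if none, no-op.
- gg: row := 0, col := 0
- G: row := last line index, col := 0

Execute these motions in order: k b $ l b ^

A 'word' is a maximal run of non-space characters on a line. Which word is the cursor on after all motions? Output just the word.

Answer: rock

Derivation:
After 1 (k): row=0 col=0 char='r'
After 2 (b): row=0 col=0 char='r'
After 3 ($): row=0 col=9 char='d'
After 4 (l): row=0 col=9 char='d'
After 5 (b): row=0 col=6 char='s'
After 6 (^): row=0 col=0 char='r'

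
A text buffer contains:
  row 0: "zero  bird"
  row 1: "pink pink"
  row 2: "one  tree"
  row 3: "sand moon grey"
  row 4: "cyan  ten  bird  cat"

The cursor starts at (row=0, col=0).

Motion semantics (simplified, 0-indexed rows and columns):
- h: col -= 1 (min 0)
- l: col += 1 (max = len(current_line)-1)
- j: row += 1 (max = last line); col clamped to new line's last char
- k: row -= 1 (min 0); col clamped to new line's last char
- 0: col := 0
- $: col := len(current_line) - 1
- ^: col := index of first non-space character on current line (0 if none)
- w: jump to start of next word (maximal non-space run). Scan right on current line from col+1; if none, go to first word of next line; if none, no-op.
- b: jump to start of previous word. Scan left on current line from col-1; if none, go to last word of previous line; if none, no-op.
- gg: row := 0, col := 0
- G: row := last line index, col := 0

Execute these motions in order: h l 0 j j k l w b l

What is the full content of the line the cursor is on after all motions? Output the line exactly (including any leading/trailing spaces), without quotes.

Answer: pink pink

Derivation:
After 1 (h): row=0 col=0 char='z'
After 2 (l): row=0 col=1 char='e'
After 3 (0): row=0 col=0 char='z'
After 4 (j): row=1 col=0 char='p'
After 5 (j): row=2 col=0 char='o'
After 6 (k): row=1 col=0 char='p'
After 7 (l): row=1 col=1 char='i'
After 8 (w): row=1 col=5 char='p'
After 9 (b): row=1 col=0 char='p'
After 10 (l): row=1 col=1 char='i'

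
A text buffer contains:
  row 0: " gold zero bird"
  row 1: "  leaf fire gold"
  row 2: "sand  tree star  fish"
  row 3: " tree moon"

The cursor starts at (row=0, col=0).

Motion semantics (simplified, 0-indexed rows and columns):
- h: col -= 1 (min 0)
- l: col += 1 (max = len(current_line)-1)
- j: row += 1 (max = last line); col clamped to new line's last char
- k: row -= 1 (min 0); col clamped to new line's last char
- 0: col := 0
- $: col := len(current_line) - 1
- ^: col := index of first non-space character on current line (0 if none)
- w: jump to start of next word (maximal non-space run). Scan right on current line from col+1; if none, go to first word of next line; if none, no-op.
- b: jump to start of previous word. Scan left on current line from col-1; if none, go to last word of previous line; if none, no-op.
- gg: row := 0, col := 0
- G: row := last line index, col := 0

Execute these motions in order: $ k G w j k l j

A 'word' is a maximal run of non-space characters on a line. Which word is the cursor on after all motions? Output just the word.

After 1 ($): row=0 col=14 char='d'
After 2 (k): row=0 col=14 char='d'
After 3 (G): row=3 col=0 char='_'
After 4 (w): row=3 col=1 char='t'
After 5 (j): row=3 col=1 char='t'
After 6 (k): row=2 col=1 char='a'
After 7 (l): row=2 col=2 char='n'
After 8 (j): row=3 col=2 char='r'

Answer: tree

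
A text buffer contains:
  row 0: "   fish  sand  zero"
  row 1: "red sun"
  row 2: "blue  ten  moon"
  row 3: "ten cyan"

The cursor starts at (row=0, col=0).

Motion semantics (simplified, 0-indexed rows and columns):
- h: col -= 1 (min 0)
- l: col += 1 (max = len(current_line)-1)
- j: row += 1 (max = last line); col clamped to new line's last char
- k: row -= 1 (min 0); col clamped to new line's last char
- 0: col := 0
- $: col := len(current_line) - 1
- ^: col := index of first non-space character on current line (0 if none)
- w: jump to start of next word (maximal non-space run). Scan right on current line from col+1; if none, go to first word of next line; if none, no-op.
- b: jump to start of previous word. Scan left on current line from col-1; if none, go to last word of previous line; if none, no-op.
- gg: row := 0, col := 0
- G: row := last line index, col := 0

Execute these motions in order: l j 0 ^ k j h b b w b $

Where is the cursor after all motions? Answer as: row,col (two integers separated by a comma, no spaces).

Answer: 0,18

Derivation:
After 1 (l): row=0 col=1 char='_'
After 2 (j): row=1 col=1 char='e'
After 3 (0): row=1 col=0 char='r'
After 4 (^): row=1 col=0 char='r'
After 5 (k): row=0 col=0 char='_'
After 6 (j): row=1 col=0 char='r'
After 7 (h): row=1 col=0 char='r'
After 8 (b): row=0 col=15 char='z'
After 9 (b): row=0 col=9 char='s'
After 10 (w): row=0 col=15 char='z'
After 11 (b): row=0 col=9 char='s'
After 12 ($): row=0 col=18 char='o'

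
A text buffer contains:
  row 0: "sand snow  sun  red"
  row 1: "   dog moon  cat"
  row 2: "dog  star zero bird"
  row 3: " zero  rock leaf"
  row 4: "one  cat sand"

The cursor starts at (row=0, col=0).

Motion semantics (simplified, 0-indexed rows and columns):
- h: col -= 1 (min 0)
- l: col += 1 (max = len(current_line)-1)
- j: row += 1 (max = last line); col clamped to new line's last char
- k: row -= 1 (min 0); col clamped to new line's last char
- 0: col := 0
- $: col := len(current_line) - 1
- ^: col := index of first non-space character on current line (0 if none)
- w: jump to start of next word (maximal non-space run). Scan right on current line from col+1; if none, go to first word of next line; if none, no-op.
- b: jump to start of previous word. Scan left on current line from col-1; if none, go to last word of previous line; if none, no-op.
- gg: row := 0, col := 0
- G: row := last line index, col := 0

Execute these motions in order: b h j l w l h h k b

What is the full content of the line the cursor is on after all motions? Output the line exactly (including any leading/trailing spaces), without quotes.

After 1 (b): row=0 col=0 char='s'
After 2 (h): row=0 col=0 char='s'
After 3 (j): row=1 col=0 char='_'
After 4 (l): row=1 col=1 char='_'
After 5 (w): row=1 col=3 char='d'
After 6 (l): row=1 col=4 char='o'
After 7 (h): row=1 col=3 char='d'
After 8 (h): row=1 col=2 char='_'
After 9 (k): row=0 col=2 char='n'
After 10 (b): row=0 col=0 char='s'

Answer: sand snow  sun  red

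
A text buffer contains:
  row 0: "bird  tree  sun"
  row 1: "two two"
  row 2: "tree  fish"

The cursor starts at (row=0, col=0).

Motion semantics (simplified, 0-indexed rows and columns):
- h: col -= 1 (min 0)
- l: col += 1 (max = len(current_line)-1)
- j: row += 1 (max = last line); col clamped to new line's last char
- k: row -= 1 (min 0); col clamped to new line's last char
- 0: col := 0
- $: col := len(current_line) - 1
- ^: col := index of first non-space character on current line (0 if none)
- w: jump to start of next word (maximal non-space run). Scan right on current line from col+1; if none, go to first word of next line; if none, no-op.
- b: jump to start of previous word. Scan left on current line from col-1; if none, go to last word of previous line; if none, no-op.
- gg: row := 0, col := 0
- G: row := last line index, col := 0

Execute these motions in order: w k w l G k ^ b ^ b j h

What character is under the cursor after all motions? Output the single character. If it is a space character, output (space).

Answer: t

Derivation:
After 1 (w): row=0 col=6 char='t'
After 2 (k): row=0 col=6 char='t'
After 3 (w): row=0 col=12 char='s'
After 4 (l): row=0 col=13 char='u'
After 5 (G): row=2 col=0 char='t'
After 6 (k): row=1 col=0 char='t'
After 7 (^): row=1 col=0 char='t'
After 8 (b): row=0 col=12 char='s'
After 9 (^): row=0 col=0 char='b'
After 10 (b): row=0 col=0 char='b'
After 11 (j): row=1 col=0 char='t'
After 12 (h): row=1 col=0 char='t'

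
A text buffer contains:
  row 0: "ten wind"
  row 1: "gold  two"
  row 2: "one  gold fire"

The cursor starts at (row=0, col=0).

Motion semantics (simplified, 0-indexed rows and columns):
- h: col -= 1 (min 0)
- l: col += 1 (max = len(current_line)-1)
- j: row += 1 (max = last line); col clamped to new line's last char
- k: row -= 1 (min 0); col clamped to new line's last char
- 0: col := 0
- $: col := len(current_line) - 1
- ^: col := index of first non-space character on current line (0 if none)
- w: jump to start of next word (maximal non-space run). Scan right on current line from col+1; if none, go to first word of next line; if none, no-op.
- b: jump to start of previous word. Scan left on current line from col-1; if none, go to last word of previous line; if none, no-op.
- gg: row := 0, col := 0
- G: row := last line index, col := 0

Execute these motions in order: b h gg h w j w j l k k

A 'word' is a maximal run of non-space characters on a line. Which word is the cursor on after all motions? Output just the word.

Answer: wind

Derivation:
After 1 (b): row=0 col=0 char='t'
After 2 (h): row=0 col=0 char='t'
After 3 (gg): row=0 col=0 char='t'
After 4 (h): row=0 col=0 char='t'
After 5 (w): row=0 col=4 char='w'
After 6 (j): row=1 col=4 char='_'
After 7 (w): row=1 col=6 char='t'
After 8 (j): row=2 col=6 char='o'
After 9 (l): row=2 col=7 char='l'
After 10 (k): row=1 col=7 char='w'
After 11 (k): row=0 col=7 char='d'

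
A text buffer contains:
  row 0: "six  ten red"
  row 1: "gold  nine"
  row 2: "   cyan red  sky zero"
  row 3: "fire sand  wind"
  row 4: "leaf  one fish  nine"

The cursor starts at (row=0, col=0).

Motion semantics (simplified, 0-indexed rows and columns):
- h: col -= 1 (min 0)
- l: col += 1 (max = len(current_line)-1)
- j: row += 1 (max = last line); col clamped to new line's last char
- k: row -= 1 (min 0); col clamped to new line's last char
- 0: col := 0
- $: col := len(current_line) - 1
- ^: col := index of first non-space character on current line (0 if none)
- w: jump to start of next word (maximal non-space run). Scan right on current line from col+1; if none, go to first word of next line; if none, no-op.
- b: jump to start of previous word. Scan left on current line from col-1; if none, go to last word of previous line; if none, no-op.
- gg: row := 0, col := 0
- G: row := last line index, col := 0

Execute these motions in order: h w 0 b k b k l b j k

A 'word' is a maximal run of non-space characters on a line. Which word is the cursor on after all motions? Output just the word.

After 1 (h): row=0 col=0 char='s'
After 2 (w): row=0 col=5 char='t'
After 3 (0): row=0 col=0 char='s'
After 4 (b): row=0 col=0 char='s'
After 5 (k): row=0 col=0 char='s'
After 6 (b): row=0 col=0 char='s'
After 7 (k): row=0 col=0 char='s'
After 8 (l): row=0 col=1 char='i'
After 9 (b): row=0 col=0 char='s'
After 10 (j): row=1 col=0 char='g'
After 11 (k): row=0 col=0 char='s'

Answer: six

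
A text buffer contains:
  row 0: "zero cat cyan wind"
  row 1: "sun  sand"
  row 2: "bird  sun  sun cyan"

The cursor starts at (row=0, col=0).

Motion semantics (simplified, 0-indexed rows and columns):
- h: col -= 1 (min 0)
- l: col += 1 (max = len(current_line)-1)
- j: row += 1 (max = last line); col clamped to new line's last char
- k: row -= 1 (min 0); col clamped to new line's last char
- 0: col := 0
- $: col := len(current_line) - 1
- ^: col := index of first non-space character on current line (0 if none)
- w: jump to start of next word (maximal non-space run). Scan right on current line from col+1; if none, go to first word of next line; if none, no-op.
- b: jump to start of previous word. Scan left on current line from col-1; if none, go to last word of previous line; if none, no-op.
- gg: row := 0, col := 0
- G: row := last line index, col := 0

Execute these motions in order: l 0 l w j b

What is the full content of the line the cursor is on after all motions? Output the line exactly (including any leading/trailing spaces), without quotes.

Answer: sun  sand

Derivation:
After 1 (l): row=0 col=1 char='e'
After 2 (0): row=0 col=0 char='z'
After 3 (l): row=0 col=1 char='e'
After 4 (w): row=0 col=5 char='c'
After 5 (j): row=1 col=5 char='s'
After 6 (b): row=1 col=0 char='s'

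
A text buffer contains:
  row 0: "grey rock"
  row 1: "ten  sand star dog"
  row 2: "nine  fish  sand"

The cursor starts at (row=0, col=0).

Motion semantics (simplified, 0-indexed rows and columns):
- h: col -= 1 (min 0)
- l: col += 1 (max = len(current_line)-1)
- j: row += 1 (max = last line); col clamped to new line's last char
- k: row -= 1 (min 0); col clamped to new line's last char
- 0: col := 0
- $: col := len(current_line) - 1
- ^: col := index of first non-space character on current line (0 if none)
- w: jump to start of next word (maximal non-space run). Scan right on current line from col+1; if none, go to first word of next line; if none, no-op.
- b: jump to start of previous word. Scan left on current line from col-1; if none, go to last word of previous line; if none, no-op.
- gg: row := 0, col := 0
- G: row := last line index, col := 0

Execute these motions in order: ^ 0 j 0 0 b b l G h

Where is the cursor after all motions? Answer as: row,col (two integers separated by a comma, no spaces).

Answer: 2,0

Derivation:
After 1 (^): row=0 col=0 char='g'
After 2 (0): row=0 col=0 char='g'
After 3 (j): row=1 col=0 char='t'
After 4 (0): row=1 col=0 char='t'
After 5 (0): row=1 col=0 char='t'
After 6 (b): row=0 col=5 char='r'
After 7 (b): row=0 col=0 char='g'
After 8 (l): row=0 col=1 char='r'
After 9 (G): row=2 col=0 char='n'
After 10 (h): row=2 col=0 char='n'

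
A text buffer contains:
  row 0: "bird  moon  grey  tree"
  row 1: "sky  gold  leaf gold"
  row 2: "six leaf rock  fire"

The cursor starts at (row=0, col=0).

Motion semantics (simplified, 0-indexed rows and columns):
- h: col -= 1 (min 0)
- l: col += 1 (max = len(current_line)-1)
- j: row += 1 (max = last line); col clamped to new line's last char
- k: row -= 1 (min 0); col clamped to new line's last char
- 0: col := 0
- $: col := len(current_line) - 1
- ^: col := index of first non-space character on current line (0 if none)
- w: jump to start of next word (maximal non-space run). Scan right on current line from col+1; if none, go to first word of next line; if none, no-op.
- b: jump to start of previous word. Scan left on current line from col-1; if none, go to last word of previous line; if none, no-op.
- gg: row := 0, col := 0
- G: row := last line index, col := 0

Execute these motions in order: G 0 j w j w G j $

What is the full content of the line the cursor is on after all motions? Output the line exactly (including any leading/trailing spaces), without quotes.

Answer: six leaf rock  fire

Derivation:
After 1 (G): row=2 col=0 char='s'
After 2 (0): row=2 col=0 char='s'
After 3 (j): row=2 col=0 char='s'
After 4 (w): row=2 col=4 char='l'
After 5 (j): row=2 col=4 char='l'
After 6 (w): row=2 col=9 char='r'
After 7 (G): row=2 col=0 char='s'
After 8 (j): row=2 col=0 char='s'
After 9 ($): row=2 col=18 char='e'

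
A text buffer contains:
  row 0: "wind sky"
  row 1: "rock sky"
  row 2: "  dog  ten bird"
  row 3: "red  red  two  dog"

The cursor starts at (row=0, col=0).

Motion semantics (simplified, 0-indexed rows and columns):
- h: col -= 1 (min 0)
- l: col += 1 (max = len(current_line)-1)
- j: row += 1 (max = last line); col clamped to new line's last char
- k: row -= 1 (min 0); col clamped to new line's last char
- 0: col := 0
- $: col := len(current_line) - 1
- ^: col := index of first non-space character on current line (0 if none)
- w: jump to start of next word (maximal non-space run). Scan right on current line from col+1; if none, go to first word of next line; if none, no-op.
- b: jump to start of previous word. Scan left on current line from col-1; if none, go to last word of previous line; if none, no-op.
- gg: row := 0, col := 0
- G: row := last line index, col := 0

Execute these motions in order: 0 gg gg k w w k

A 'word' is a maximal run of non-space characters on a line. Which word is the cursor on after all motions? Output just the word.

Answer: wind

Derivation:
After 1 (0): row=0 col=0 char='w'
After 2 (gg): row=0 col=0 char='w'
After 3 (gg): row=0 col=0 char='w'
After 4 (k): row=0 col=0 char='w'
After 5 (w): row=0 col=5 char='s'
After 6 (w): row=1 col=0 char='r'
After 7 (k): row=0 col=0 char='w'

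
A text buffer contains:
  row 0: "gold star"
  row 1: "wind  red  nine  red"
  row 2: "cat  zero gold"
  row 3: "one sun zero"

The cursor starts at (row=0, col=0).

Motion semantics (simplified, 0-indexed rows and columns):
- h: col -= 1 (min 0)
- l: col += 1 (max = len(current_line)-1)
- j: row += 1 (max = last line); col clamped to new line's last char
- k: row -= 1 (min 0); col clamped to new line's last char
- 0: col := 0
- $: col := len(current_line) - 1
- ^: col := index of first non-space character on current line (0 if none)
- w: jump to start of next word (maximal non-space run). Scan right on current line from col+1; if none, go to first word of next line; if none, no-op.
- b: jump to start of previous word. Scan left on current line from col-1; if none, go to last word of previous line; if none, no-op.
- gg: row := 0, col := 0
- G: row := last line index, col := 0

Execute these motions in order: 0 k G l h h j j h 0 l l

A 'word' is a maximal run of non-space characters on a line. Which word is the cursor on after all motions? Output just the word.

Answer: one

Derivation:
After 1 (0): row=0 col=0 char='g'
After 2 (k): row=0 col=0 char='g'
After 3 (G): row=3 col=0 char='o'
After 4 (l): row=3 col=1 char='n'
After 5 (h): row=3 col=0 char='o'
After 6 (h): row=3 col=0 char='o'
After 7 (j): row=3 col=0 char='o'
After 8 (j): row=3 col=0 char='o'
After 9 (h): row=3 col=0 char='o'
After 10 (0): row=3 col=0 char='o'
After 11 (l): row=3 col=1 char='n'
After 12 (l): row=3 col=2 char='e'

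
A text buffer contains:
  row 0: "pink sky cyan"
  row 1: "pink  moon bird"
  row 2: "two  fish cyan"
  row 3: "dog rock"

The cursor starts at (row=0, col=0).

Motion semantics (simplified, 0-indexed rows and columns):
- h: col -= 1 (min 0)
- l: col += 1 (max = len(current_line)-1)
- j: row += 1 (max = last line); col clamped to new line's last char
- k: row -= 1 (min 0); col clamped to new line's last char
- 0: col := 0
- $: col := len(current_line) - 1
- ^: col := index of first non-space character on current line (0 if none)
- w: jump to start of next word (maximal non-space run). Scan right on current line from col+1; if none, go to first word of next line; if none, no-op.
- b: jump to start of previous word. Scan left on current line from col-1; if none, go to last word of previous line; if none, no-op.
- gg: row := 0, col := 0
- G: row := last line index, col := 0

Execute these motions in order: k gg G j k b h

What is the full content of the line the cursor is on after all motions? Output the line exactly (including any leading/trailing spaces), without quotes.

After 1 (k): row=0 col=0 char='p'
After 2 (gg): row=0 col=0 char='p'
After 3 (G): row=3 col=0 char='d'
After 4 (j): row=3 col=0 char='d'
After 5 (k): row=2 col=0 char='t'
After 6 (b): row=1 col=11 char='b'
After 7 (h): row=1 col=10 char='_'

Answer: pink  moon bird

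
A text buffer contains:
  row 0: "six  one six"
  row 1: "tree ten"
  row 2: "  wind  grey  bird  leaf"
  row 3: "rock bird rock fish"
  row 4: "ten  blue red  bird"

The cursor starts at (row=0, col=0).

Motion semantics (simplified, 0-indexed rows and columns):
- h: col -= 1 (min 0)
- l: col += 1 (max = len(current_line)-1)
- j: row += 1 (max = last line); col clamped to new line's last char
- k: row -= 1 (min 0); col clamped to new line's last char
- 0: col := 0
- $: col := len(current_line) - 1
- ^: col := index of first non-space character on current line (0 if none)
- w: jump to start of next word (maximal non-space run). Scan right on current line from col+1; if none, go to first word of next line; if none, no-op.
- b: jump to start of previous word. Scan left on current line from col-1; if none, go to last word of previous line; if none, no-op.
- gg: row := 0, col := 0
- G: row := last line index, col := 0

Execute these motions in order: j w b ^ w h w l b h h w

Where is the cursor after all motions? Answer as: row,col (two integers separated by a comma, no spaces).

Answer: 1,5

Derivation:
After 1 (j): row=1 col=0 char='t'
After 2 (w): row=1 col=5 char='t'
After 3 (b): row=1 col=0 char='t'
After 4 (^): row=1 col=0 char='t'
After 5 (w): row=1 col=5 char='t'
After 6 (h): row=1 col=4 char='_'
After 7 (w): row=1 col=5 char='t'
After 8 (l): row=1 col=6 char='e'
After 9 (b): row=1 col=5 char='t'
After 10 (h): row=1 col=4 char='_'
After 11 (h): row=1 col=3 char='e'
After 12 (w): row=1 col=5 char='t'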